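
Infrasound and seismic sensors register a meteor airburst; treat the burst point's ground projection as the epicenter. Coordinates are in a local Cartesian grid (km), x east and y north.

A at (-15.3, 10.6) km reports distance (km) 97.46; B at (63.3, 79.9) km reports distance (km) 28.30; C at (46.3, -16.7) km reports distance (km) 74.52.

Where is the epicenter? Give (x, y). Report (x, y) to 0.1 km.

Circle about each station: (x + 15.3)² + (y − 10.6)² = 97.46²; (x − 63.3)² + (y − 79.9)² = 28.30²; (x − 46.3)² + (y + 16.7)² = 74.52².
Subtracting pairs of circle equations eliminates x²+y² and gives linear equations (the radical axes):
157.2 x + 138.6 y = 18742.01
123.2 x − 54.6 y = 6021.35
Solving the 2×2 system: x ≈ 72.4, y ≈ 53.1 km.

(72.4, 53.1)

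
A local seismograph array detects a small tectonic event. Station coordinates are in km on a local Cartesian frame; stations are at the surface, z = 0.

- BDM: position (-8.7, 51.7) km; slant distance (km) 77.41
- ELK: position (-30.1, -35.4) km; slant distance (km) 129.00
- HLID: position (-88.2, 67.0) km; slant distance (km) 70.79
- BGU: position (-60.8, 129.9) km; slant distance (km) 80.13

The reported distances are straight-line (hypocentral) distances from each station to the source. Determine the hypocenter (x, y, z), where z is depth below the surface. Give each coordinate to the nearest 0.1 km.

(-51.2, 77.1, 59.5)

Each station gives a sphere (x−x_i)² + (y−y_i)² + z² = d_i² (stations at z=0).
Subtracting the BDM sphere from ELK and HLID: z² cancels, leaving linear equations in x and y:
-42.8 x − 174.2 y = -11238.10
-159.0 x + 30.6 y = 10500.74
Solving: x ≈ -51.206, y ≈ 77.094 km (keep extra digits for the depth step; rounded: -51.2, 77.1).
Then from the BDM sphere: z² = 77.41² − (x + 8.7)² − (y − 51.7)² with x = -51.206, y = 77.094, so z ≈ 59.504 ≈ 59.5 km.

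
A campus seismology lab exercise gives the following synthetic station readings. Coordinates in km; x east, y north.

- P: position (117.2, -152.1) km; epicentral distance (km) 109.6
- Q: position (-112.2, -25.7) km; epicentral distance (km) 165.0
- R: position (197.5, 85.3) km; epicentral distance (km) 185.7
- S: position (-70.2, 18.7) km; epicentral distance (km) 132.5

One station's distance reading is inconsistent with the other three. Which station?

Solve using three stations at a time. Using Q, R, S (subtract circle equations pairwise → linear system) gives (x, y) ≈ (52.6, -30.6).
Distances from that point to each station vs reported:
  P: calculated 137.6 vs reported 109.6 → residual 28.0 km
  Q: calculated 164.9 vs reported 165.0 → residual 0.1 km
  R: calculated 185.6 vs reported 185.7 → residual 0.1 km
  S: calculated 132.3 vs reported 132.5 → residual 0.2 km
Q, R, S are mutually consistent (residuals ≈ 0); P is off by 28.0 km.

P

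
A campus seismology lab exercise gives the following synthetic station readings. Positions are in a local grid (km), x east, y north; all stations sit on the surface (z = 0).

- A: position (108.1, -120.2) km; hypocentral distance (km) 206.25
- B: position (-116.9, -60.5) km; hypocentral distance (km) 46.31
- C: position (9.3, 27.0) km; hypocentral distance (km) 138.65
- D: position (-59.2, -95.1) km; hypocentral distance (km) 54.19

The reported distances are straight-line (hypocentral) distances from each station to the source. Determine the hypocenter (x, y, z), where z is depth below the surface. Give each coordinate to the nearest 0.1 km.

Each station gives a sphere (x−x_i)² + (y−y_i)² + z² = d_i² (stations at z=0).
Subtracting the A sphere from B and C: z² cancels, leaving linear equations in x and y:
-450.0 x + 119.4 y = 31586.66
-197.6 x + 294.4 y = -2002.92
Solving: x ≈ -87.598, y ≈ -65.599 km (keep extra digits for the depth step; rounded: -87.6, -65.6).
Then from the A sphere: z² = 206.25² − (x − 108.1)² − (y + 120.2)² with x = -87.598, y = -65.599, so z ≈ 35.498 ≈ 35.5 km.

(-87.6, -65.6, 35.5)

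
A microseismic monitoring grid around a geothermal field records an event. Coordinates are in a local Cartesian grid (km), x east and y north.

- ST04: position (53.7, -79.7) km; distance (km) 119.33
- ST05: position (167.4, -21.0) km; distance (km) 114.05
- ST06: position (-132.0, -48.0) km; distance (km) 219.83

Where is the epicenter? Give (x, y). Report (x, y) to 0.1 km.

70.1 km east, 38.5 km north

Circle about each station: (x − 53.7)² + (y + 79.7)² = 119.33²; (x − 167.4)² + (y + 21.0)² = 114.05²; (x + 132.0)² + (y + 48.0)² = 219.83².
Subtracting pairs of circle equations eliminates x²+y² and gives linear equations (the radical axes):
227.4 x + 117.4 y = 20460.23
-371.4 x + 63.4 y = -23593.36
Solving the 2×2 system: x ≈ 70.1, y ≈ 38.5 km.
Check against ST04 (with the unrounded x, y): √((x − 53.7)²+(y + 79.7)²) = 119.33 ≈ 119.33 km. ✓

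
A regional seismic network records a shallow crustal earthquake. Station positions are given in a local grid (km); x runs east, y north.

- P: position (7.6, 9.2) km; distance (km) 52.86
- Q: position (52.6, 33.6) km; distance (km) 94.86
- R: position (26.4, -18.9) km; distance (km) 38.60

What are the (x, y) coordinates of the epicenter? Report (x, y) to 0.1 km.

Circle about each station: (x − 7.6)² + (y − 9.2)² = 52.86²; (x − 52.6)² + (y − 33.6)² = 94.86²; (x − 26.4)² + (y + 18.9)² = 38.60².
Subtracting pairs of circle equations eliminates x²+y² and gives linear equations (the radical axes):
90.0 x + 48.8 y = -2450.92
37.6 x − 56.2 y = 2215.99
Solving the 2×2 system: x ≈ -4.3, y ≈ -42.3 km.

-4.3 km east, -42.3 km north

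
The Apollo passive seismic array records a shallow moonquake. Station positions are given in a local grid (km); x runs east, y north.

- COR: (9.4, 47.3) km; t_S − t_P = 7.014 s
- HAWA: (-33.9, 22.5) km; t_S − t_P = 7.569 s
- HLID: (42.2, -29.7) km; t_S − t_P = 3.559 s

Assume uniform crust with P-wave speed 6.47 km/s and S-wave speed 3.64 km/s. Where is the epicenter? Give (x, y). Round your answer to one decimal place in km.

x ≈ 20.0 km, y ≈ -10.1 km

Distance from S−P lag: d = Δt · v_P v_S / (v_P − v_S) = Δt · (6.47·3.64)/(6.47−3.64) ≈ 8.3218·Δt.
So d_COR = 58.37, d_HAWA = 62.99, d_HLID = 29.62 km.
Circle about each station: (x − 9.4)² + (y − 47.3)² = 58.37²; (x + 33.9)² + (y − 22.5)² = 62.99²; (x − 42.2)² + (y + 29.7)² = 29.62².
Subtracting the COR equation from the HAWA and HLID equations removes the quadratic terms:
-86.6 x − 49.6 y = -1230.87
65.6 x − 154.0 y = 2866.99
Solving the 2×2 system: x ≈ 20.0, y ≈ -10.1 km.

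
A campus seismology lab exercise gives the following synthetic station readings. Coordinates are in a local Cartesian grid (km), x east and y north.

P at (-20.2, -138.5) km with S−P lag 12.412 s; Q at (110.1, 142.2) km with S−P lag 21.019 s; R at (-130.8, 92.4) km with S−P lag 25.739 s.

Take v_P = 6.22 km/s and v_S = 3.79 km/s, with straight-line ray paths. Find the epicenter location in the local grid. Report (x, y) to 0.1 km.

Distance from S−P lag: d = Δt · v_P v_S / (v_P − v_S) = Δt · (6.22·3.79)/(6.22−3.79) ≈ 9.7012·Δt.
So d_P = 120.41, d_Q = 203.91, d_R = 249.70 km.
Circle about each station: (x + 20.2)² + (y + 138.5)² = 120.41²; (x − 110.1)² + (y − 142.2)² = 203.91²; (x + 130.8)² + (y − 92.4)² = 249.70².
Subtracting the P equation from the Q and R equations removes the quadratic terms:
260.6 x + 561.4 y = -14328.16
-221.2 x + 461.8 y = -41795.41
Solving the 2×2 system: x ≈ 68.9, y ≈ -57.5 km.
Check against P (with the unrounded x, y): √((x + 20.2)²+(y + 138.5)²) = 120.41 ≈ 120.41 km. ✓

x ≈ 68.9 km, y ≈ -57.5 km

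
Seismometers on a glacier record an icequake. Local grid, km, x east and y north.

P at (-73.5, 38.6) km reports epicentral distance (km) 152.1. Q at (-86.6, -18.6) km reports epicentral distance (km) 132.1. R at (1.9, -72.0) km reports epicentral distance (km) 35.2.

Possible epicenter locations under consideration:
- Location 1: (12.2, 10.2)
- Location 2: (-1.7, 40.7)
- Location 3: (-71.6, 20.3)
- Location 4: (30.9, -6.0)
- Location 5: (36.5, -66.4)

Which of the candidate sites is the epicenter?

Location 5

For each candidate, compare |candidate − station| to the reported distance:
Location 1: residuals P 61.8, Q 29.2, R 47.6 → max 61.8 km
Location 2: residuals P 80.3, Q 28.5, R 77.6 → max 80.3 km
Location 3: residuals P 133.7, Q 90.4, R 82.8 → max 133.7 km
Location 4: residuals P 38.6, Q 13.9, R 36.9 → max 38.6 km
Location 5: residuals P 0.0, Q 0.0, R 0.1 → max 0.1 km
Only Location 5 has all residuals ≈ 0.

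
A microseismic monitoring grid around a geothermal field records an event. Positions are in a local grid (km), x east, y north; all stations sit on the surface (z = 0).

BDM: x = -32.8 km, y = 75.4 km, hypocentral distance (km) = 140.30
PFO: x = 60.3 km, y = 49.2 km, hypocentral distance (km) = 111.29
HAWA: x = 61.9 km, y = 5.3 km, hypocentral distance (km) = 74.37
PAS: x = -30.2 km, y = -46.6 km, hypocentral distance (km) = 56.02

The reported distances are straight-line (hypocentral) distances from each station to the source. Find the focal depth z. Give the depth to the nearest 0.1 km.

Each station gives a sphere (x−x_i)² + (y−y_i)² + z² = d_i² (stations at z=0).
Subtracting the BDM sphere from PFO and HAWA: z² cancels, leaving linear equations in x and y:
186.2 x − 52.4 y = 6594.36
189.4 x − 140.2 y = 11251.89
Solving: x ≈ 20.699, y ≈ -52.293 km (keep extra digits for the depth step; rounded: 20.7, -52.3).
Then from the BDM sphere: z² = 140.30² − (x + 32.8)² − (y − 75.4)² with x = 20.699, y = -52.293, so z ≈ 22.725 ≈ 22.7 km.
Check against PAS (with the unrounded solution): distance 56.03 ≈ 56.02 km. ✓

22.7 km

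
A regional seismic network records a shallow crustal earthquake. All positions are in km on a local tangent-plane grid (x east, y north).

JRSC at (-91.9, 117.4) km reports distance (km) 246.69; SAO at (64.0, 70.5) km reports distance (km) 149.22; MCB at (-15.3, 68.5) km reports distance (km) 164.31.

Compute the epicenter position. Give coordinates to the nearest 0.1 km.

57.9 km east, -78.6 km north

Circle about each station: (x + 91.9)² + (y − 117.4)² = 246.69²; (x − 64.0)² + (y − 70.5)² = 149.22²; (x + 15.3)² + (y − 68.5)² = 164.31².
Subtracting pairs of circle equations eliminates x²+y² and gives linear equations (the radical axes):
311.8 x − 93.8 y = 25427.23
153.2 x − 97.8 y = 16556.15
Solving the 2×2 system: x ≈ 57.9, y ≈ -78.6 km.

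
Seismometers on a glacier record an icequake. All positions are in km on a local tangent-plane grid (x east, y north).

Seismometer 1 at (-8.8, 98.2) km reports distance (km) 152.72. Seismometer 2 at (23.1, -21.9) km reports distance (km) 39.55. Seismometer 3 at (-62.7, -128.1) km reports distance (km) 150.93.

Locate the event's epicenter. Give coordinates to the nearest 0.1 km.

Circle about each station: (x + 8.8)² + (y − 98.2)² = 152.72²; (x − 23.1)² + (y + 21.9)² = 39.55²; (x + 62.7)² + (y + 128.1)² = 150.93².
Subtracting the Seismometer 1 equation from the Seismometer 2 and Seismometer 3 equations removes the quadratic terms:
63.8 x − 240.2 y = 13051.74
-107.8 x − 452.6 y = 11163.75
Solving the 2×2 system: x ≈ 58.9, y ≈ -38.7 km.

58.9 km east, -38.7 km north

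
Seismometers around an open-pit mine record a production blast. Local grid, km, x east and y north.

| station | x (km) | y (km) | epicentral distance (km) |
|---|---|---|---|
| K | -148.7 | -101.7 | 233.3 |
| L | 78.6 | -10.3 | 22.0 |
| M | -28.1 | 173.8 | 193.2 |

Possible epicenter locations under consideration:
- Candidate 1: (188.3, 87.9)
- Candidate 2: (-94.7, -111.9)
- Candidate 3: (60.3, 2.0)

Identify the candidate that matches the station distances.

Candidate 3

For each candidate, compare |candidate − station| to the reported distance:
Candidate 1: residuals K 153.4, L 125.2, M 39.6 → max 153.4 km
Candidate 2: residuals K 178.3, L 178.9, M 100.2 → max 178.9 km
Candidate 3: residuals K 0.0, L 0.0, M 0.0 → max 0.0 km
Only Candidate 3 has all residuals ≈ 0.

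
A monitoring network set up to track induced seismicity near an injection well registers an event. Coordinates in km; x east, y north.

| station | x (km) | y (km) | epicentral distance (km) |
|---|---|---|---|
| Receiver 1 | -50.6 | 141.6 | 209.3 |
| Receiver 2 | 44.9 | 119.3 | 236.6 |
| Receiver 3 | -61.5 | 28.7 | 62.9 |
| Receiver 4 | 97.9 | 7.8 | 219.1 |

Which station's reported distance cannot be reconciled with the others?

Receiver 3

Solve using three stations at a time. Using Receiver 1, Receiver 2, Receiver 4 (subtract circle equations pairwise → linear system) gives (x, y) ≈ (-110.8, -58.8).
Distances from that point to each station vs reported:
  Receiver 1: calculated 209.2 vs reported 209.3 → residual 0.1 km
  Receiver 2: calculated 236.6 vs reported 236.6 → residual 0.0 km
  Receiver 3: calculated 100.4 vs reported 62.9 → residual 37.5 km
  Receiver 4: calculated 219.0 vs reported 219.1 → residual 0.1 km
Receiver 1, Receiver 2, Receiver 4 are mutually consistent (residuals ≈ 0); Receiver 3 is off by 37.5 km.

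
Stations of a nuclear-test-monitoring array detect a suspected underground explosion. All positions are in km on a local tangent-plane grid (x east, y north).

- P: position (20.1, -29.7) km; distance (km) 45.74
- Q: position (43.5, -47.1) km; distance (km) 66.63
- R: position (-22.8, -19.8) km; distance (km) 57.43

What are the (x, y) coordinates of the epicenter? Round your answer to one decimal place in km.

Circle about each station: (x − 20.1)² + (y + 29.7)² = 45.74²; (x − 43.5)² + (y + 47.1)² = 66.63²; (x + 22.8)² + (y + 19.8)² = 57.43².
Subtracting the P equation from the Q and R equations removes the quadratic terms:
46.8 x − 34.8 y = 477.15
-85.8 x + 19.8 y = -1580.28
Solving the 2×2 system: x ≈ 22.1, y ≈ 16.0 km.

(22.1, 16.0)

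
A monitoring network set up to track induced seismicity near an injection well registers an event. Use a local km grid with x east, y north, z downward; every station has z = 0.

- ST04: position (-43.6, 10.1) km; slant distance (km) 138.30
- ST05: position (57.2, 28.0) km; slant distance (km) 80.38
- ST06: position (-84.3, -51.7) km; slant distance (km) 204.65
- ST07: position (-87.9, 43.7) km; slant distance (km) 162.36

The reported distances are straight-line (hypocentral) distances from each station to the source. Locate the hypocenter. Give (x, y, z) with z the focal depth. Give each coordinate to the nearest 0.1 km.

Each station gives a sphere (x−x_i)² + (y−y_i)² + z² = d_i² (stations at z=0).
Subtracting the ST04 sphere from ST05 and ST06: z² cancels, leaving linear equations in x and y:
201.6 x + 35.8 y = 14718.82
-81.4 x − 123.6 y = -14978.32
Solving: x ≈ 58.310, y ≈ 82.783 km (keep extra digits for the depth step; rounded: 58.3, 82.8).
Then from the ST04 sphere: z² = 138.30² − (x + 43.6)² − (y − 10.1)² with x = 58.310, y = 82.783, so z ≈ 58.808 ≈ 58.8 km.

(58.3, 82.8, 58.8)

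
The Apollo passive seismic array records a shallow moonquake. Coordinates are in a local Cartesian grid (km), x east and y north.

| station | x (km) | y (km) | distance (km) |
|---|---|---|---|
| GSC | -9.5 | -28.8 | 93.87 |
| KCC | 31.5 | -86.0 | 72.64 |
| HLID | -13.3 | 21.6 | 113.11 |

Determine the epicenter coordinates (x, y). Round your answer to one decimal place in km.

84.1 km east, -35.9 km north

Circle about each station: (x + 9.5)² + (y + 28.8)² = 93.87²; (x − 31.5)² + (y + 86.0)² = 72.64²; (x + 13.3)² + (y − 21.6)² = 113.11².
Subtracting the GSC equation from the KCC and HLID equations removes the quadratic terms:
82.0 x − 114.4 y = 11003.57
-7.6 x + 100.8 y = -4258.54
Solving the 2×2 system: x ≈ 84.1, y ≈ -35.9 km.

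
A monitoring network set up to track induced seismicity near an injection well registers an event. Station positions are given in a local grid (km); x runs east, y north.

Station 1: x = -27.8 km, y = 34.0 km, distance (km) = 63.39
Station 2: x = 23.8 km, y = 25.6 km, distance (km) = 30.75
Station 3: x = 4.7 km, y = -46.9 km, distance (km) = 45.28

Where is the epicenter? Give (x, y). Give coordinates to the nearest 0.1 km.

(22.1, -5.1)

Circle about each station: (x + 27.8)² + (y − 34.0)² = 63.39²; (x − 23.8)² + (y − 25.6)² = 30.75²; (x − 4.7)² + (y + 46.9)² = 45.28².
Subtracting pairs of circle equations eliminates x²+y² and gives linear equations (the radical axes):
103.2 x − 16.8 y = 2365.69
65.0 x − 161.8 y = 2260.87
Solving the 2×2 system: x ≈ 22.1, y ≈ -5.1 km.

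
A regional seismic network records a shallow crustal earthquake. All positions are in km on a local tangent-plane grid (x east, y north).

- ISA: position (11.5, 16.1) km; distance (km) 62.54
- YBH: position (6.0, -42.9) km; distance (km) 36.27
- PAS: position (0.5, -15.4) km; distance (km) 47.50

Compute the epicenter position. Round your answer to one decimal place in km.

Circle about each station: (x − 11.5)² + (y − 16.1)² = 62.54²; (x − 6.0)² + (y + 42.9)² = 36.27²; (x − 0.5)² + (y + 15.4)² = 47.50².
Subtracting pairs of circle equations eliminates x²+y² and gives linear equations (the radical axes):
-11.0 x − 118.0 y = 4080.69
-22.0 x − 63.0 y = 1500.95
Solving the 2×2 system: x ≈ 42.0, y ≈ -38.5 km.
Check against ISA (with the unrounded x, y): √((x − 11.5)²+(y − 16.1)²) = 62.55 ≈ 62.54 km. ✓

42.0 km east, -38.5 km north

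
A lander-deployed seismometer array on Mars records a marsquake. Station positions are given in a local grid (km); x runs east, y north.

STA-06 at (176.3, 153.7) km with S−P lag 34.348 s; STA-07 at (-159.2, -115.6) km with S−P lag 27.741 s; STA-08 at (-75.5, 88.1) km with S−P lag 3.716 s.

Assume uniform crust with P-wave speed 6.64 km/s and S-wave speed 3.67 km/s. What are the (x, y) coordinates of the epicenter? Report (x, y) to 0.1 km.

x ≈ -101.2 km, y ≈ 104.5 km

Distance from S−P lag: d = Δt · v_P v_S / (v_P − v_S) = Δt · (6.64·3.67)/(6.64−3.67) ≈ 8.2050·Δt.
So d_STA-06 = 281.82, d_STA-07 = 227.61, d_STA-08 = 30.49 km.
Circle about each station: (x − 176.3)² + (y − 153.7)² = 281.82²; (x + 159.2)² + (y + 115.6)² = 227.61²; (x + 75.5)² + (y − 88.1)² = 30.49².
Subtracting the STA-06 equation from the STA-07 and STA-08 equations removes the quadratic terms:
-671.0 x − 538.6 y = 11618.82
-503.6 x − 131.2 y = 37249.35
Solving the 2×2 system: x ≈ -101.2, y ≈ 104.5 km.
Check against STA-06 (with the unrounded x, y): √((x − 176.3)²+(y − 153.7)²) = 281.82 ≈ 281.82 km. ✓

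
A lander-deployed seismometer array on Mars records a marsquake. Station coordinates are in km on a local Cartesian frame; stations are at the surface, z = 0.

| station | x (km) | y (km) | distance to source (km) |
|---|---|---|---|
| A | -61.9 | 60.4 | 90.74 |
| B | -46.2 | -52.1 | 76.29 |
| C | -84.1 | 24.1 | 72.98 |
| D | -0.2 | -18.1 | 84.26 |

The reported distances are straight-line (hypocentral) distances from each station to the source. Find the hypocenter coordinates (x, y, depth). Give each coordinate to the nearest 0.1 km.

Each station gives a sphere (x−x_i)² + (y−y_i)² + z² = d_i² (stations at z=0).
Subtracting the A sphere from B and C: z² cancels, leaving linear equations in x and y:
31.4 x − 225.0 y = -217.34
-44.4 x − 72.6 y = 3081.52
Solving: x ≈ -57.795, y ≈ -7.100 km (keep extra digits for the depth step; rounded: -57.8, -7.1).
Then from the A sphere: z² = 90.74² − (x + 61.9)² − (y − 60.4)² with x = -57.795, y = -7.100, so z ≈ 60.503 ≈ 60.5 km.

x ≈ -57.8 km, y ≈ -7.1 km, depth ≈ 60.5 km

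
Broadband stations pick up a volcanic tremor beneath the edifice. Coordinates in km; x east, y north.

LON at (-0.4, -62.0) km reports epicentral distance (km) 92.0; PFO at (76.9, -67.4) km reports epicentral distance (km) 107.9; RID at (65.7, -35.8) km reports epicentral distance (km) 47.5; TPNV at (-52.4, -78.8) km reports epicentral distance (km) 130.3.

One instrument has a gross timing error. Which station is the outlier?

Solve using three stations at a time. Using LON, PFO, TPNV (subtract circle equations pairwise → linear system) gives (x, y) ≈ (24.1, 26.7).
Distances from that point to each station vs reported:
  LON: calculated 92.1 vs reported 92.0 → residual 0.1 km
  PFO: calculated 108.0 vs reported 107.9 → residual 0.1 km
  RID: calculated 75.1 vs reported 47.5 → residual 27.6 km
  TPNV: calculated 130.3 vs reported 130.3 → residual 0.0 km
LON, PFO, TPNV are mutually consistent (residuals ≈ 0); RID is off by 27.6 km.

RID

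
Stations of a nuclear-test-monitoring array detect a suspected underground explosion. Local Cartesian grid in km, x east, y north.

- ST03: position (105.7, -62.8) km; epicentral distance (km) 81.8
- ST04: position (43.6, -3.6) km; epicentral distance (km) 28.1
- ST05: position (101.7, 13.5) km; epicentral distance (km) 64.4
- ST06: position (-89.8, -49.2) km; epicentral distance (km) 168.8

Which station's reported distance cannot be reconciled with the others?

ST05

Solve using three stations at a time. Using ST03, ST04, ST06 (subtract circle equations pairwise → linear system) gives (x, y) ≈ (68.3, 10.0).
Distances from that point to each station vs reported:
  ST03: calculated 81.8 vs reported 81.8 → residual 0.0 km
  ST04: calculated 28.2 vs reported 28.1 → residual 0.1 km
  ST05: calculated 33.6 vs reported 64.4 → residual 30.8 km
  ST06: calculated 168.8 vs reported 168.8 → residual 0.0 km
ST03, ST04, ST06 are mutually consistent (residuals ≈ 0); ST05 is off by 30.8 km.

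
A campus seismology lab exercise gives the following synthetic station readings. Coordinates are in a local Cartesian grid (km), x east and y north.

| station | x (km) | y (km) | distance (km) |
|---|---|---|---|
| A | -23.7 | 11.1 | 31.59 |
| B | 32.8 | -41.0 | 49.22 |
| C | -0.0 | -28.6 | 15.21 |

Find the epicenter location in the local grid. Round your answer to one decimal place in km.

x ≈ -10.5 km, y ≈ -17.6 km

Circle about each station: (x + 23.7)² + (y − 11.1)² = 31.59²; (x − 32.8)² + (y + 41.0)² = 49.22²; x² + (y + 28.6)² = 15.21².
Subtracting the A equation from the B and C equations removes the quadratic terms:
113.0 x − 104.2 y = 647.26
47.4 x − 79.4 y = 899.64
Solving the 2×2 system: x ≈ -10.5, y ≈ -17.6 km.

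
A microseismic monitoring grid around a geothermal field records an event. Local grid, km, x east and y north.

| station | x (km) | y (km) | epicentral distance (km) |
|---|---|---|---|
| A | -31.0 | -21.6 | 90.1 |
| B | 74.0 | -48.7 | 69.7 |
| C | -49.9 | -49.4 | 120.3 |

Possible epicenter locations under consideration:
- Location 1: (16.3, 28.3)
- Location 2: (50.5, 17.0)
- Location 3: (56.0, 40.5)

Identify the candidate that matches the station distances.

For each candidate, compare |candidate − station| to the reported distance:
Location 1: residuals A 21.3, B 26.5, C 18.2 → max 26.5 km
Location 2: residuals A 0.1, B 0.1, C 0.1 → max 0.1 km
Location 3: residuals A 16.8, B 21.3, C 18.6 → max 21.3 km
Only Location 2 has all residuals ≈ 0.

Location 2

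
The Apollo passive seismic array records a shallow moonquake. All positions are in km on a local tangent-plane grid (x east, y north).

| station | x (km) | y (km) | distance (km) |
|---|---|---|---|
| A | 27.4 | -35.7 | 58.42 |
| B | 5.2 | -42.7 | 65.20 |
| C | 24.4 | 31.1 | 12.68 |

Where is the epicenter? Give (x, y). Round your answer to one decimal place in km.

16.0 km east, 21.6 km north

Circle about each station: (x − 27.4)² + (y + 35.7)² = 58.42²; (x − 5.2)² + (y + 42.7)² = 65.20²; (x − 24.4)² + (y − 31.1)² = 12.68².
Subtracting pairs of circle equations eliminates x²+y² and gives linear equations (the radical axes):
-44.4 x − 14.0 y = -1013.06
-6.0 x + 133.6 y = 2789.43
Solving the 2×2 system: x ≈ 16.0, y ≈ 21.6 km.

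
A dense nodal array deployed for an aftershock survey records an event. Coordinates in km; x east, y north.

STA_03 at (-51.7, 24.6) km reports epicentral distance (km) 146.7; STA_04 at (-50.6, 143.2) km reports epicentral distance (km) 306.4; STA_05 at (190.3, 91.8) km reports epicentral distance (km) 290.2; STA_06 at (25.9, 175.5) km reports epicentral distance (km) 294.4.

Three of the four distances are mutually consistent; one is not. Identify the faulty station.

STA_04

Solve using three stations at a time. Using STA_03, STA_05, STA_06 (subtract circle equations pairwise → linear system) gives (x, y) ≈ (-11.7, -116.4).
Distances from that point to each station vs reported:
  STA_03: calculated 146.6 vs reported 146.7 → residual 0.1 km
  STA_04: calculated 262.5 vs reported 306.4 → residual 43.9 km
  STA_05: calculated 290.1 vs reported 290.2 → residual 0.1 km
  STA_06: calculated 294.3 vs reported 294.4 → residual 0.1 km
STA_03, STA_05, STA_06 are mutually consistent (residuals ≈ 0); STA_04 is off by 43.9 km.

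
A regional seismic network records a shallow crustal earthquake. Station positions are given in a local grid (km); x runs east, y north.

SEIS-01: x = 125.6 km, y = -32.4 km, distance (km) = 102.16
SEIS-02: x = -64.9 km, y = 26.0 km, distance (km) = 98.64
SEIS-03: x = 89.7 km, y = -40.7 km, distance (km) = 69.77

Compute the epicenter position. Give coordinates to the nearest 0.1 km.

Circle about each station: (x − 125.6)² + (y + 32.4)² = 102.16²; (x + 64.9)² + (y − 26.0)² = 98.64²; (x − 89.7)² + (y + 40.7)² = 69.77².
Subtracting the SEIS-01 equation from the SEIS-02 and SEIS-03 equations removes the quadratic terms:
-381.0 x + 116.8 y = -11230.29
-71.8 x − 16.6 y = -1553.73
Solving the 2×2 system: x ≈ 25.0, y ≈ -14.6 km.

25.0 km east, -14.6 km north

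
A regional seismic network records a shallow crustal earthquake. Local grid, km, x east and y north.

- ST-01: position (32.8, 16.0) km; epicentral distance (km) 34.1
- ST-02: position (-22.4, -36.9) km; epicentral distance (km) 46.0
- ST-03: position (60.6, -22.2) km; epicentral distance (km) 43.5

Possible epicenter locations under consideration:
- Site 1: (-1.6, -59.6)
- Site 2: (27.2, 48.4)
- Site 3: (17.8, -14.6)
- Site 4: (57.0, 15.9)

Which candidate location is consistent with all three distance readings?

Site 3

For each candidate, compare |candidate − station| to the reported distance:
Site 1: residuals ST-01 49.0, ST-02 15.2, ST-03 29.1 → max 49.0 km
Site 2: residuals ST-01 1.2, ST-02 52.7, ST-03 34.6 → max 52.7 km
Site 3: residuals ST-01 0.0, ST-02 0.0, ST-03 0.0 → max 0.0 km
Site 4: residuals ST-01 9.9, ST-02 49.4, ST-03 5.2 → max 49.4 km
Only Site 3 has all residuals ≈ 0.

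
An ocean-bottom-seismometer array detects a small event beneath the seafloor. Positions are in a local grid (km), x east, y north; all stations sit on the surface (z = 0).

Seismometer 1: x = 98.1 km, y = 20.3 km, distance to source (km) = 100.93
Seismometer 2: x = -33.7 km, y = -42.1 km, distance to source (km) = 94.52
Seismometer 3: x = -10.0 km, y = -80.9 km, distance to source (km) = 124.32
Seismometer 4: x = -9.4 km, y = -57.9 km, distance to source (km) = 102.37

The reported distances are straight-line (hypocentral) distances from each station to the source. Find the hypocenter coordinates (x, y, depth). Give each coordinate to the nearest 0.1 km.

Each station gives a sphere (x−x_i)² + (y−y_i)² + z² = d_i² (stations at z=0).
Subtracting the Seismometer 1 sphere from Seismometer 2 and Seismometer 3: z² cancels, leaving linear equations in x and y:
-263.6 x − 124.8 y = -5874.77
-216.2 x − 202.4 y = -8659.49
Solving: x ≈ 4.109, y ≈ 38.395 km (keep extra digits for the depth step; rounded: 4.1, 38.4).
Then from the Seismometer 1 sphere: z² = 100.93² − (x − 98.1)² − (y − 20.3)² with x = 4.109, y = 38.395, so z ≈ 32.018 ≈ 32.0 km.
Check against Seismometer 4 (with the unrounded solution): distance 102.37 ≈ 102.37 km. ✓

x ≈ 4.1 km, y ≈ 38.4 km, depth ≈ 32.0 km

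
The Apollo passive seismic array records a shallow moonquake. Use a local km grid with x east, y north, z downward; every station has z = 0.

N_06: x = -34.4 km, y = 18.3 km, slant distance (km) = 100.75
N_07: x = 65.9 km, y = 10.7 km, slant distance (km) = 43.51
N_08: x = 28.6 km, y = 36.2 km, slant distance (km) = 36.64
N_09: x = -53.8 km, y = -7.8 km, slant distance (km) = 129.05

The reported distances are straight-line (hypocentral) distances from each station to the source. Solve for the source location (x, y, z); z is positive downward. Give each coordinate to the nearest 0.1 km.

(59.8, 52.6, 10.0)

Each station gives a sphere (x−x_i)² + (y−y_i)² + z² = d_i² (stations at z=0).
Subtracting the N_06 sphere from N_07 and N_08: z² cancels, leaving linear equations in x and y:
200.6 x − 15.2 y = 11196.49
126.0 x + 35.8 y = 9418.22
Solving: x ≈ 59.801, y ≈ 52.606 km (keep extra digits for the depth step; rounded: 59.8, 52.6).
Then from the N_06 sphere: z² = 100.75² − (x + 34.4)² − (y − 18.3)² with x = 59.801, y = 52.606, so z ≈ 9.992 ≈ 10.0 km.
Check against N_09 (with the unrounded solution): distance 129.05 ≈ 129.05 km. ✓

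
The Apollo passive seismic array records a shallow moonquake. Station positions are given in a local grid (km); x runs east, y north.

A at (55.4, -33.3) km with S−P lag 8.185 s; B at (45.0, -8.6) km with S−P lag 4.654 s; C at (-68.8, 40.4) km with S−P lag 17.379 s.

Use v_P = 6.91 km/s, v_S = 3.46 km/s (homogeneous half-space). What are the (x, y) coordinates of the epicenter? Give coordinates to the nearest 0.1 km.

x ≈ 50.4 km, y ≈ 23.2 km

Distance from S−P lag: d = Δt · v_P v_S / (v_P − v_S) = Δt · (6.91·3.46)/(6.91−3.46) ≈ 6.9300·Δt.
So d_A = 56.72, d_B = 32.25, d_C = 120.44 km.
Circle about each station: (x − 55.4)² + (y + 33.3)² = 56.72²; (x − 45.0)² + (y + 8.6)² = 32.25²; (x + 68.8)² + (y − 40.4)² = 120.44².
Subtracting pairs of circle equations eliminates x²+y² and gives linear equations (the radical axes):
-20.8 x + 49.4 y = 98.01
-248.4 x + 147.4 y = -9101.09
Solving the 2×2 system: x ≈ 50.4, y ≈ 23.2 km.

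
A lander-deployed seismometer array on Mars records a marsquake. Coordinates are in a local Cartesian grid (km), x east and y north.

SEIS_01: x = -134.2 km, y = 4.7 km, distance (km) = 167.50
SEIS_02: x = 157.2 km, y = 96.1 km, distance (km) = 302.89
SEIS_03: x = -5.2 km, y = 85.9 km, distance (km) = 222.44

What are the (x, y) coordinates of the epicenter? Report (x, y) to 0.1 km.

x ≈ -40.0 km, y ≈ -133.8 km

Circle about each station: (x + 134.2)² + (y − 4.7)² = 167.50²; (x − 157.2)² + (y − 96.1)² = 302.89²; (x + 5.2)² + (y − 85.9)² = 222.44².
Subtracting pairs of circle equations eliminates x²+y² and gives linear equations (the radical axes):
582.8 x + 182.8 y = -47770.78
258.0 x + 162.4 y = -32049.18
Solving the 2×2 system: x ≈ -40.0, y ≈ -133.8 km.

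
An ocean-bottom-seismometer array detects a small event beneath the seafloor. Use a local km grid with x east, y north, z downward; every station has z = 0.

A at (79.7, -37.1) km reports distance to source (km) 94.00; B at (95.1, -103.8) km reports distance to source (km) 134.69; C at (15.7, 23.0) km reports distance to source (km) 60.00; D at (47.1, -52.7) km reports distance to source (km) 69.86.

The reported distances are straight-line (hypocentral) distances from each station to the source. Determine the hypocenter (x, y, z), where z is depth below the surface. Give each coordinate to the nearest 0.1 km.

Each station gives a sphere (x−x_i)² + (y−y_i)² + z² = d_i² (stations at z=0).
Subtracting the A sphere from B and C: z² cancels, leaving linear equations in x and y:
30.8 x − 133.4 y = 2784.55
-128.0 x + 120.2 y = -1717.01
Solving: x ≈ -7.901, y ≈ -22.698 km (keep extra digits for the depth step; rounded: -7.9, -22.7).
Then from the A sphere: z² = 94.00² − (x − 79.7)² − (y + 37.1)² with x = -7.901, y = -22.698, so z ≈ 30.897 ≈ 30.9 km.

(-7.9, -22.7, 30.9)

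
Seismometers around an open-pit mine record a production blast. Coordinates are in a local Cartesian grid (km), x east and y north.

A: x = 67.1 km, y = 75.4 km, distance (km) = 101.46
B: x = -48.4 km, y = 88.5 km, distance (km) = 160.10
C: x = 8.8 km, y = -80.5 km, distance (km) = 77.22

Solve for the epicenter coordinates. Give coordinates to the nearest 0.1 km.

(63.5, -26.0)

Circle about each station: (x − 67.1)² + (y − 75.4)² = 101.46²; (x + 48.4)² + (y − 88.5)² = 160.10²; (x − 8.8)² + (y + 80.5)² = 77.22².
Subtracting pairs of circle equations eliminates x²+y² and gives linear equations (the radical axes):
-231.0 x + 26.2 y = -15350.64
-116.6 x − 311.8 y = 701.32
Solving the 2×2 system: x ≈ 63.5, y ≈ -26.0 km.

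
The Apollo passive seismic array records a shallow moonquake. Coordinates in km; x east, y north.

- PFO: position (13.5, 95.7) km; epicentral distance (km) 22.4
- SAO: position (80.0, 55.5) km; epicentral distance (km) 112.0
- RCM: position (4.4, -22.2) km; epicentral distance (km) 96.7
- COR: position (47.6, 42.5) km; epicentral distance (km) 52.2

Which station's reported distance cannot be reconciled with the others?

Solve using three stations at a time. Using PFO, RCM, COR (subtract circle equations pairwise → linear system) gives (x, y) ≈ (6.3, 74.5).
Distances from that point to each station vs reported:
  PFO: calculated 22.4 vs reported 22.4 → residual 0.0 km
  SAO: calculated 76.1 vs reported 112.0 → residual 35.9 km
  RCM: calculated 96.7 vs reported 96.7 → residual 0.0 km
  COR: calculated 52.2 vs reported 52.2 → residual 0.0 km
PFO, RCM, COR are mutually consistent (residuals ≈ 0); SAO is off by 35.9 km.

SAO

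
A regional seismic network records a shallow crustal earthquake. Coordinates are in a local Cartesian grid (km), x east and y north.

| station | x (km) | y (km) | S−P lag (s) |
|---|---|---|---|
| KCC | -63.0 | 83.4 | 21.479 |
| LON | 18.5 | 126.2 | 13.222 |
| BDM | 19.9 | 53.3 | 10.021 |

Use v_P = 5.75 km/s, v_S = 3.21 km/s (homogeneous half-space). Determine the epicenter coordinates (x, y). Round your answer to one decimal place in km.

91.9 km east, 64.2 km north

Distance from S−P lag: d = Δt · v_P v_S / (v_P − v_S) = Δt · (5.75·3.21)/(5.75−3.21) ≈ 7.2667·Δt.
So d_KCC = 156.08, d_LON = 96.08, d_BDM = 72.82 km.
Circle about each station: (x + 63.0)² + (y − 83.4)² = 156.08²; (x − 18.5)² + (y − 126.2)² = 96.08²; (x − 19.9)² + (y − 53.3)² = 72.82².
Subtracting pairs of circle equations eliminates x²+y² and gives linear equations (the radical axes):
163.0 x + 85.6 y = 20473.73
165.8 x − 60.2 y = 11370.55
Solving the 2×2 system: x ≈ 91.9, y ≈ 64.2 km.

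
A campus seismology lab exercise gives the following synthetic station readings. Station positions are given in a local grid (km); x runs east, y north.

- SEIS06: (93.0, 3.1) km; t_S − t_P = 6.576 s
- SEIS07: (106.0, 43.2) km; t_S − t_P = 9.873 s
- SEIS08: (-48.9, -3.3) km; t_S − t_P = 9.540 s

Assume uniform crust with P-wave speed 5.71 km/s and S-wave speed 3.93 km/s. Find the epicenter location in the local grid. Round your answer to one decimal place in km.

Distance from S−P lag: d = Δt · v_P v_S / (v_P − v_S) = Δt · (5.71·3.93)/(5.71−3.93) ≈ 12.6069·Δt.
So d_SEIS06 = 82.90, d_SEIS07 = 124.47, d_SEIS08 = 120.27 km.
Circle about each station: (x − 93.0)² + (y − 3.1)² = 82.90²; (x − 106.0)² + (y − 43.2)² = 124.47²; (x + 48.9)² + (y + 3.3)² = 120.27².
Subtracting the SEIS06 equation from the SEIS07 and SEIS08 equations removes the quadratic terms:
26.0 x + 80.2 y = -4176.74
-283.8 x − 12.8 y = -13848.97
Solving the 2×2 system: x ≈ 51.9, y ≈ -68.9 km.

x ≈ 51.9 km, y ≈ -68.9 km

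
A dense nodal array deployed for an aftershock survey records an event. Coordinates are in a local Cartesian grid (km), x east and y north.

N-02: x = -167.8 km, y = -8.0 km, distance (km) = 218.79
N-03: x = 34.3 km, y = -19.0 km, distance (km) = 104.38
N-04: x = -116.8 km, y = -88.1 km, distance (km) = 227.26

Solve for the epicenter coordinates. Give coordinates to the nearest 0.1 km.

Circle about each station: (x + 167.8)² + (y + 8.0)² = 218.79²; (x − 34.3)² + (y + 19.0)² = 104.38²; (x + 116.8)² + (y + 88.1)² = 227.26².
Subtracting the N-02 equation from the N-03 and N-04 equations removes the quadratic terms:
404.2 x − 22.0 y = 10290.53
102.0 x − 160.2 y = -10595.03
Solving the 2×2 system: x ≈ 30.1, y ≈ 85.3 km.

(30.1, 85.3)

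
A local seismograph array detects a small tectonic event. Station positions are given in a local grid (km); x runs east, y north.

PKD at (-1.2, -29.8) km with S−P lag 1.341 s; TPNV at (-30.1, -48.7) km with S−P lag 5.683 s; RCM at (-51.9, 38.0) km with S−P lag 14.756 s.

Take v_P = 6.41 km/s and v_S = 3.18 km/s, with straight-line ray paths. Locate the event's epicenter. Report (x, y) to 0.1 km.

(3.7, -36.7)

Distance from S−P lag: d = Δt · v_P v_S / (v_P − v_S) = Δt · (6.41·3.18)/(6.41−3.18) ≈ 6.3108·Δt.
So d_PKD = 8.46, d_TPNV = 35.86, d_RCM = 93.12 km.
Circle about each station: (x + 1.2)² + (y + 29.8)² = 8.46²; (x + 30.1)² + (y + 48.7)² = 35.86²; (x + 51.9)² + (y − 38.0)² = 93.12².
Subtracting pairs of circle equations eliminates x²+y² and gives linear equations (the radical axes):
-57.8 x − 37.8 y = 1173.85
-101.4 x + 135.6 y = -5351.63
Solving the 2×2 system: x ≈ 3.7, y ≈ -36.7 km.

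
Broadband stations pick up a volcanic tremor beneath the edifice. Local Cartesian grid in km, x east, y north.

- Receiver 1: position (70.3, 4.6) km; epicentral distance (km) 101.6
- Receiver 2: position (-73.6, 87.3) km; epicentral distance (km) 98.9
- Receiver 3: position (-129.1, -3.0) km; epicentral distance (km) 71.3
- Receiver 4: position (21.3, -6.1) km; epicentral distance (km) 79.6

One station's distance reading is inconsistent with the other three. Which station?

Solve using three stations at a time. Using Receiver 2, Receiver 3, Receiver 4 (subtract circle equations pairwise → linear system) gives (x, y) ≈ (-58.2, -10.4).
Distances from that point to each station vs reported:
  Receiver 1: calculated 129.4 vs reported 101.6 → residual 27.8 km
  Receiver 2: calculated 98.9 vs reported 98.9 → residual 0.0 km
  Receiver 3: calculated 71.3 vs reported 71.3 → residual 0.0 km
  Receiver 4: calculated 79.6 vs reported 79.6 → residual 0.0 km
Receiver 2, Receiver 3, Receiver 4 are mutually consistent (residuals ≈ 0); Receiver 1 is off by 27.8 km.

Receiver 1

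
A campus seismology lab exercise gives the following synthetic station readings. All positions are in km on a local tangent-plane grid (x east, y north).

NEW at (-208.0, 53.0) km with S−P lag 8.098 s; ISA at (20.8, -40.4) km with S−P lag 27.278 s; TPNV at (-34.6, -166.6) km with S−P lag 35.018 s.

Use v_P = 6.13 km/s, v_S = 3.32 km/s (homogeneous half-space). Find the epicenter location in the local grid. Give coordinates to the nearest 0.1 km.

Distance from S−P lag: d = Δt · v_P v_S / (v_P − v_S) = Δt · (6.13·3.32)/(6.13−3.32) ≈ 7.2426·Δt.
So d_NEW = 58.65, d_ISA = 197.56, d_TPNV = 253.62 km.
Circle about each station: (x + 208.0)² + (y − 53.0)² = 58.65²; (x − 20.8)² + (y + 40.4)² = 197.56²; (x + 34.6)² + (y + 166.6)² = 253.62².
Subtracting the NEW equation from the ISA and TPNV equations removes the quadratic terms:
457.6 x − 186.8 y = -79598.33
346.8 x − 439.2 y = -78003.56
Solving the 2×2 system: x ≈ -149.7, y ≈ 59.4 km.

x ≈ -149.7 km, y ≈ 59.4 km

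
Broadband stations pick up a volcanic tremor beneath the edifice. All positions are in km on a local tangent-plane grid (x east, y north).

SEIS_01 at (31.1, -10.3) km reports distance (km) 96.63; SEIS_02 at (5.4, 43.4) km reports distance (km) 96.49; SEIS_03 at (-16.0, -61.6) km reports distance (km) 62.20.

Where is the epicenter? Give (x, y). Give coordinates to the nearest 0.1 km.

(-64.7, -22.9)

Circle about each station: (x − 31.1)² + (y + 10.3)² = 96.63²; (x − 5.4)² + (y − 43.4)² = 96.49²; (x + 16.0)² + (y + 61.6)² = 62.20².
Subtracting pairs of circle equations eliminates x²+y² and gives linear equations (the radical axes):
-51.4 x + 107.4 y = 866.46
-94.2 x − 102.6 y = 8445.78
Solving the 2×2 system: x ≈ -64.7, y ≈ -22.9 km.
Check against SEIS_01 (with the unrounded x, y): √((x − 31.1)²+(y + 10.3)²) = 96.64 ≈ 96.63 km. ✓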